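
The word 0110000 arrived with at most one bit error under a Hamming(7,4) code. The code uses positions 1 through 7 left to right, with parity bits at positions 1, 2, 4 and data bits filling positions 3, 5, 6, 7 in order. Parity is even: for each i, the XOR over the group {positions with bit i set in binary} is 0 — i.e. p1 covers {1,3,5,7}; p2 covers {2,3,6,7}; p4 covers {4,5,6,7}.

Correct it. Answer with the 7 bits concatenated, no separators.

1110000

s1 (pos 1,3,5,7): 0⊕1⊕0⊕0 = 1
s2 (pos 2,3,6,7): 1⊕1⊕0⊕0 = 0
s4 (pos 4,5,6,7): 0⊕0⊕0⊕0 = 0
Syndrome s4…s1 = 001 → error at position 1.
Flip position 1: 0110000 → 1110000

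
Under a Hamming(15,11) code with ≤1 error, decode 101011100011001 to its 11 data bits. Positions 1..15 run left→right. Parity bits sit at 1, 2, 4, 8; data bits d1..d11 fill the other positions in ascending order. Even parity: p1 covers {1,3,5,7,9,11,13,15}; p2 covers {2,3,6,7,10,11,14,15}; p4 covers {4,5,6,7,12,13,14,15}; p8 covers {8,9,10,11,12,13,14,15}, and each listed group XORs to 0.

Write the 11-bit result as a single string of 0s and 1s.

11110011011

s1 (pos 1,3,5,7,9,11,13,15): 1⊕1⊕1⊕1⊕0⊕1⊕0⊕1 = 0
s2 (pos 2,3,6,7,10,11,14,15): 0⊕1⊕1⊕1⊕0⊕1⊕0⊕1 = 1
s4 (pos 4,5,6,7,12,13,14,15): 0⊕1⊕1⊕1⊕1⊕0⊕0⊕1 = 1
s8 (pos 8,9,10,11,12,13,14,15): 0⊕0⊕0⊕1⊕1⊕0⊕0⊕1 = 1
Syndrome s8…s1 = 1110 → error at position 14.
Flip position 14: 101011100011001 → 101011100011011
Read data bits from positions 3,5,6,7,9,10,11,12,13,14,15: 11110011011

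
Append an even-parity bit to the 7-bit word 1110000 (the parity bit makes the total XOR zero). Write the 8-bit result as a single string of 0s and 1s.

11100001

XOR of the 7 data bits: 1⊕1⊕1⊕0⊕0⊕0⊕0 = 1
Parity bit = 1 (so all 8 bits XOR to 0).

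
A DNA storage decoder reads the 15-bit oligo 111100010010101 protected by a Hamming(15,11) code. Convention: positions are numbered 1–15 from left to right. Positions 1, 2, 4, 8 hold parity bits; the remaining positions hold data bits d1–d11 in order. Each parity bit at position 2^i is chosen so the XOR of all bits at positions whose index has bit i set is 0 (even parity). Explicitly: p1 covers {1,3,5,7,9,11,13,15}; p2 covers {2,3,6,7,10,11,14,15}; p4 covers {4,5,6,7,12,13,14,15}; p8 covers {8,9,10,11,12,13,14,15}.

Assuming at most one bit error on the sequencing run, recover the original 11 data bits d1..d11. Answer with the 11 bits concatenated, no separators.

s1 (pos 1,3,5,7,9,11,13,15): 1⊕1⊕0⊕0⊕0⊕1⊕1⊕1 = 1
s2 (pos 2,3,6,7,10,11,14,15): 1⊕1⊕0⊕0⊕0⊕1⊕0⊕1 = 0
s4 (pos 4,5,6,7,12,13,14,15): 1⊕0⊕0⊕0⊕0⊕1⊕0⊕1 = 1
s8 (pos 8,9,10,11,12,13,14,15): 1⊕0⊕0⊕1⊕0⊕1⊕0⊕1 = 0
Syndrome s8…s1 = 0101 → error at position 5.
Flip position 5: 111100010010101 → 111110010010101
Read data bits from positions 3,5,6,7,9,10,11,12,13,14,15: 11000010101

11000010101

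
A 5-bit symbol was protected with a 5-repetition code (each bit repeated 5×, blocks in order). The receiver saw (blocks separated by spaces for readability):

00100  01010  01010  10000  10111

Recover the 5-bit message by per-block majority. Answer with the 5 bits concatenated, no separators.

Block 1 (00100): 1 one → 0
Block 2 (01010): 2 ones → 0
Block 3 (01010): 2 ones → 0
Block 4 (10000): 1 one → 0
Block 5 (10111): 4 ones → 1

00001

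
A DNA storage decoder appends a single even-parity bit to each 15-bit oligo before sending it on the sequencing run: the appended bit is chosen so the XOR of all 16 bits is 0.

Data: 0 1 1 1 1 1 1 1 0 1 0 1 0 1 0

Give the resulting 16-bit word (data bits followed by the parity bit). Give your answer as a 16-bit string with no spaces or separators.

0111111101010100

XOR of the 15 data bits: 0⊕1⊕1⊕1⊕1⊕1⊕1⊕1⊕0⊕1⊕0⊕1⊕0⊕1⊕0 = 0
Parity bit = 0 (so all 16 bits XOR to 0).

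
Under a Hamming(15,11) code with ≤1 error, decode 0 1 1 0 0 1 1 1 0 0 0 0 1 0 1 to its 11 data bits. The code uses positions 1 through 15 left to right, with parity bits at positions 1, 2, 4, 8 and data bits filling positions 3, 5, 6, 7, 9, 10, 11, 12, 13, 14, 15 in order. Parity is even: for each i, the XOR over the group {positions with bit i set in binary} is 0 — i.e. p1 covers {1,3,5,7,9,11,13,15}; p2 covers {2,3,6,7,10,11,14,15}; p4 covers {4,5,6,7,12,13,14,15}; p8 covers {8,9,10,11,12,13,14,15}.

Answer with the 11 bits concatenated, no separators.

10110100101

s1 (pos 1,3,5,7,9,11,13,15): 0⊕1⊕0⊕1⊕0⊕0⊕1⊕1 = 0
s2 (pos 2,3,6,7,10,11,14,15): 1⊕1⊕1⊕1⊕0⊕0⊕0⊕1 = 1
s4 (pos 4,5,6,7,12,13,14,15): 0⊕0⊕1⊕1⊕0⊕1⊕0⊕1 = 0
s8 (pos 8,9,10,11,12,13,14,15): 1⊕0⊕0⊕0⊕0⊕1⊕0⊕1 = 1
Syndrome s8…s1 = 1010 → error at position 10.
Flip position 10: 011001110000101 → 011001110100101
Read data bits from positions 3,5,6,7,9,10,11,12,13,14,15: 10110100101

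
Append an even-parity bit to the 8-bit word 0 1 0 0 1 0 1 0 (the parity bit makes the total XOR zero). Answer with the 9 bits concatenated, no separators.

XOR of the 8 data bits: 0⊕1⊕0⊕0⊕1⊕0⊕1⊕0 = 1
Parity bit = 1 (so all 9 bits XOR to 0).

010010101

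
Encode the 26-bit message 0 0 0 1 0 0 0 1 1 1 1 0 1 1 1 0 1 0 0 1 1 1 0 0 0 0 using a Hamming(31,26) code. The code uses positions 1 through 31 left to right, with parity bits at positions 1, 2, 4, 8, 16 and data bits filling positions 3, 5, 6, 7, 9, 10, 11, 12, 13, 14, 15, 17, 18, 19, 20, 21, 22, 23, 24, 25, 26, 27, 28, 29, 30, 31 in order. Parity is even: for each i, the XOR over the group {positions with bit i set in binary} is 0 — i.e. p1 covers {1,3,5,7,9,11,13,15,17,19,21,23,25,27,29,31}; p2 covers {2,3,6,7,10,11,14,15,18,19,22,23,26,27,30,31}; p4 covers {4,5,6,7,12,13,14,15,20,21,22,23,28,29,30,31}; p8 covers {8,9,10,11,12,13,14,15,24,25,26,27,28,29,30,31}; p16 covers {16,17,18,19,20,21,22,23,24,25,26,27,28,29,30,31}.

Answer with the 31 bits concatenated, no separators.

Place data at non-parity positions: p1 p2 0 p4 0 0 1 p8 0 0 0 1 1 1 1 p16 0 1 1 1 0 1 0 0 1 1 1 0 0 0 0
p1 (pos 1,3,5,7,9,11,13,15,17,19,21,23,25,27,29,31): XOR of data positions = 0⊕0⊕1⊕0⊕0⊕1⊕1⊕0⊕1⊕0⊕0⊕1⊕1⊕0⊕0 = 0
p2 (pos 2,3,6,7,10,11,14,15,18,19,22,23,26,27,30,31): XOR of data positions = 0⊕0⊕1⊕0⊕0⊕1⊕1⊕1⊕1⊕1⊕0⊕1⊕1⊕0⊕0 = 0
p4 (pos 4,5,6,7,12,13,14,15,20,21,22,23,28,29,30,31): XOR of data positions = 0⊕0⊕1⊕1⊕1⊕1⊕1⊕1⊕0⊕1⊕0⊕0⊕0⊕0⊕0 = 1
p8 (pos 8,9,10,11,12,13,14,15,24,25,26,27,28,29,30,31): XOR of data positions = 0⊕0⊕0⊕1⊕1⊕1⊕1⊕0⊕1⊕1⊕1⊕0⊕0⊕0⊕0 = 1
p16 (pos 16,17,18,19,20,21,22,23,24,25,26,27,28,29,30,31): XOR of data positions = 0⊕1⊕1⊕1⊕0⊕1⊕0⊕0⊕1⊕1⊕1⊕0⊕0⊕0⊕0 = 1
Codeword: 0001001100011111011101001110000

0001001100011111011101001110000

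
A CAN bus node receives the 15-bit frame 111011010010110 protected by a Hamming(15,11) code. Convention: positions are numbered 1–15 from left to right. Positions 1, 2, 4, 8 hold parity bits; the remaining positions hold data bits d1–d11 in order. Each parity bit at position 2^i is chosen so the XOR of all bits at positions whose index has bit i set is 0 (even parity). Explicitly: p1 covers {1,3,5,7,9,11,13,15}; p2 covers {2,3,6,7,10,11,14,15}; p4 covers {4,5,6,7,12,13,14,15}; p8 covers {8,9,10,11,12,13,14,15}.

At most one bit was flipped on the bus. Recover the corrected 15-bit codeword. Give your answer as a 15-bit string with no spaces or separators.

s1 (pos 1,3,5,7,9,11,13,15): 1⊕1⊕1⊕0⊕0⊕1⊕1⊕0 = 1
s2 (pos 2,3,6,7,10,11,14,15): 1⊕1⊕1⊕0⊕0⊕1⊕1⊕0 = 1
s4 (pos 4,5,6,7,12,13,14,15): 0⊕1⊕1⊕0⊕0⊕1⊕1⊕0 = 0
s8 (pos 8,9,10,11,12,13,14,15): 1⊕0⊕0⊕1⊕0⊕1⊕1⊕0 = 0
Syndrome s8…s1 = 0011 → error at position 3.
Flip position 3: 111011010010110 → 110011010010110

110011010010110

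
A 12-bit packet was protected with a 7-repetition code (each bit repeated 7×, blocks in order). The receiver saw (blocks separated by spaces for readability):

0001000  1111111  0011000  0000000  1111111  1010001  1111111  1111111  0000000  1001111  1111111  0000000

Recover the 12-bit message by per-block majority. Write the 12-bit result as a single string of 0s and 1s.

010010110110

Block 1 (0001000): 1 one → 0
Block 2 (1111111): 7 ones → 1
Block 3 (0011000): 2 ones → 0
Block 4 (0000000): 0 ones → 0
Block 5 (1111111): 7 ones → 1
Block 6 (1010001): 3 ones → 0
Block 7 (1111111): 7 ones → 1
Block 8 (1111111): 7 ones → 1
Block 9 (0000000): 0 ones → 0
Block 10 (1001111): 5 ones → 1
Block 11 (1111111): 7 ones → 1
Block 12 (0000000): 0 ones → 0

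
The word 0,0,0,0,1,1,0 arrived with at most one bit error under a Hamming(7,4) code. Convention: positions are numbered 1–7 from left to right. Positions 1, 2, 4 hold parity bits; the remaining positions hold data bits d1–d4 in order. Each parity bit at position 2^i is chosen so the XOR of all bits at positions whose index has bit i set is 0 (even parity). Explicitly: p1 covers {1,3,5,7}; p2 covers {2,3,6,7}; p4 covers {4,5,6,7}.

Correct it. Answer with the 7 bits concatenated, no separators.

s1 (pos 1,3,5,7): 0⊕0⊕1⊕0 = 1
s2 (pos 2,3,6,7): 0⊕0⊕1⊕0 = 1
s4 (pos 4,5,6,7): 0⊕1⊕1⊕0 = 0
Syndrome s4…s1 = 011 → error at position 3.
Flip position 3: 0000110 → 0010110

0010110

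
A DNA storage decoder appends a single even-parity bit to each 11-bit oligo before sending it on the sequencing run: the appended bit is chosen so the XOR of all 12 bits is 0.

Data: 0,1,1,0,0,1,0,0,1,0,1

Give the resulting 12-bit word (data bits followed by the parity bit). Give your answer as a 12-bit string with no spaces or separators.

XOR of the 11 data bits: 0⊕1⊕1⊕0⊕0⊕1⊕0⊕0⊕1⊕0⊕1 = 1
Parity bit = 1 (so all 12 bits XOR to 0).

011001001011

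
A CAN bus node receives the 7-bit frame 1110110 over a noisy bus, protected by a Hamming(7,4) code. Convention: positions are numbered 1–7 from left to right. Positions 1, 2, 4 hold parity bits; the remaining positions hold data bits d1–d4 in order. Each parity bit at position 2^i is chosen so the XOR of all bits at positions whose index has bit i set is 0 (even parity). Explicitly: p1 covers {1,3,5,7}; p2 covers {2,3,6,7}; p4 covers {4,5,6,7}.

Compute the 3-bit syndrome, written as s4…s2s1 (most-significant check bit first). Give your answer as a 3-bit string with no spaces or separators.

011

s1 (pos 1,3,5,7): 1⊕1⊕1⊕0 = 1
s2 (pos 2,3,6,7): 1⊕1⊕1⊕0 = 1
s4 (pos 4,5,6,7): 0⊕1⊕1⊕0 = 0
Syndrome s4…s1 = 011 → error at position 3.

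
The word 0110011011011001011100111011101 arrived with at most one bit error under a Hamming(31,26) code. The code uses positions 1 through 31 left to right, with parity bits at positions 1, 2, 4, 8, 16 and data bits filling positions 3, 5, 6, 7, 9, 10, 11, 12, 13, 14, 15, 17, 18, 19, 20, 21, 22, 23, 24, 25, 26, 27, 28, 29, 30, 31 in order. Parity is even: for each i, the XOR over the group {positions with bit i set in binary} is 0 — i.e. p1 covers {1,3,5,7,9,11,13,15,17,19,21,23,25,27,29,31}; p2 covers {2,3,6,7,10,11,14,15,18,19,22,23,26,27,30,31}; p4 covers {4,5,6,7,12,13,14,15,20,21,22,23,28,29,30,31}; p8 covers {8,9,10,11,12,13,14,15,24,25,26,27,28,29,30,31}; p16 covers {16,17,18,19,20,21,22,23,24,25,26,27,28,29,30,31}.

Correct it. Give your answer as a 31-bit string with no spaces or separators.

s1 (pos 1,3,5,7,9,11,13,15,17,19,21,23,25,27,29,31): 0⊕1⊕0⊕1⊕1⊕0⊕1⊕0⊕0⊕1⊕0⊕1⊕1⊕1⊕1⊕1 = 0
s2 (pos 2,3,6,7,10,11,14,15,18,19,22,23,26,27,30,31): 1⊕1⊕1⊕1⊕1⊕0⊕0⊕0⊕1⊕1⊕0⊕1⊕0⊕1⊕0⊕1 = 0
s4 (pos 4,5,6,7,12,13,14,15,20,21,22,23,28,29,30,31): 0⊕0⊕1⊕1⊕1⊕1⊕0⊕0⊕1⊕0⊕0⊕1⊕1⊕1⊕0⊕1 = 1
s8 (pos 8,9,10,11,12,13,14,15,24,25,26,27,28,29,30,31): 0⊕1⊕1⊕0⊕1⊕1⊕0⊕0⊕1⊕1⊕0⊕1⊕1⊕1⊕0⊕1 = 0
s16 (pos 16,17,18,19,20,21,22,23,24,25,26,27,28,29,30,31): 1⊕0⊕1⊕1⊕1⊕0⊕0⊕1⊕1⊕1⊕0⊕1⊕1⊕1⊕0⊕1 = 1
Syndrome s16…s1 = 10100 → error at position 20.
Flip position 20: 0110011011011001011100111011101 → 0110011011011001011000111011101

0110011011011001011000111011101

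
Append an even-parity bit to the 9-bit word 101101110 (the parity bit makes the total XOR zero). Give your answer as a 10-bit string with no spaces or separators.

1011011100

XOR of the 9 data bits: 1⊕0⊕1⊕1⊕0⊕1⊕1⊕1⊕0 = 0
Parity bit = 0 (so all 10 bits XOR to 0).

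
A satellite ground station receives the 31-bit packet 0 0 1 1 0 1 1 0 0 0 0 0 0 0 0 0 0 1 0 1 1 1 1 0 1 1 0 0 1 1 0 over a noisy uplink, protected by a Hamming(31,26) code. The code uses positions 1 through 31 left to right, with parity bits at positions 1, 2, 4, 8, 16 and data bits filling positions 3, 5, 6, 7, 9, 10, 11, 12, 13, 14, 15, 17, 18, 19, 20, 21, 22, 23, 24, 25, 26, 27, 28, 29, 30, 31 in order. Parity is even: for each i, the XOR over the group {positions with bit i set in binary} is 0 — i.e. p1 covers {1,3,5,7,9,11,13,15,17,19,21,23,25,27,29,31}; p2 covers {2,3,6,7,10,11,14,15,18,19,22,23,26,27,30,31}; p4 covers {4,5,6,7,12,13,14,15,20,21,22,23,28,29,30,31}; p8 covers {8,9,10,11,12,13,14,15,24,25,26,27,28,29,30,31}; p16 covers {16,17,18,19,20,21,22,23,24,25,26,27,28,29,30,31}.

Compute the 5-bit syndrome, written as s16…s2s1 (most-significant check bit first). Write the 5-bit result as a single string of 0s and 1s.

s1 (pos 1,3,5,7,9,11,13,15,17,19,21,23,25,27,29,31): 0⊕1⊕0⊕1⊕0⊕0⊕0⊕0⊕0⊕0⊕1⊕1⊕1⊕0⊕1⊕0 = 0
s2 (pos 2,3,6,7,10,11,14,15,18,19,22,23,26,27,30,31): 0⊕1⊕1⊕1⊕0⊕0⊕0⊕0⊕1⊕0⊕1⊕1⊕1⊕0⊕1⊕0 = 0
s4 (pos 4,5,6,7,12,13,14,15,20,21,22,23,28,29,30,31): 1⊕0⊕1⊕1⊕0⊕0⊕0⊕0⊕1⊕1⊕1⊕1⊕0⊕1⊕1⊕0 = 1
s8 (pos 8,9,10,11,12,13,14,15,24,25,26,27,28,29,30,31): 0⊕0⊕0⊕0⊕0⊕0⊕0⊕0⊕0⊕1⊕1⊕0⊕0⊕1⊕1⊕0 = 0
s16 (pos 16,17,18,19,20,21,22,23,24,25,26,27,28,29,30,31): 0⊕0⊕1⊕0⊕1⊕1⊕1⊕1⊕0⊕1⊕1⊕0⊕0⊕1⊕1⊕0 = 1
Syndrome s16…s1 = 10100 → error at position 20.

10100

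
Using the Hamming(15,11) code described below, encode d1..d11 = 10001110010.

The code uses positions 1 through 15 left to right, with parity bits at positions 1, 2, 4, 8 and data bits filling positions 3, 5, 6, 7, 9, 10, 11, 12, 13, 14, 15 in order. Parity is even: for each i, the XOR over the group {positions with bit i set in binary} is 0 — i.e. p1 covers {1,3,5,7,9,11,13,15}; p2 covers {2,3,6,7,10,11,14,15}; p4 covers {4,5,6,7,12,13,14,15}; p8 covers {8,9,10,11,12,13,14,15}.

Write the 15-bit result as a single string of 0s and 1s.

101100001110010

Place data at non-parity positions: p1 p2 1 p4 0 0 0 p8 1 1 1 0 0 1 0
p1 (pos 1,3,5,7,9,11,13,15): XOR of data positions = 1⊕0⊕0⊕1⊕1⊕0⊕0 = 1
p2 (pos 2,3,6,7,10,11,14,15): XOR of data positions = 1⊕0⊕0⊕1⊕1⊕1⊕0 = 0
p4 (pos 4,5,6,7,12,13,14,15): XOR of data positions = 0⊕0⊕0⊕0⊕0⊕1⊕0 = 1
p8 (pos 8,9,10,11,12,13,14,15): XOR of data positions = 1⊕1⊕1⊕0⊕0⊕1⊕0 = 0
Codeword: 101100001110010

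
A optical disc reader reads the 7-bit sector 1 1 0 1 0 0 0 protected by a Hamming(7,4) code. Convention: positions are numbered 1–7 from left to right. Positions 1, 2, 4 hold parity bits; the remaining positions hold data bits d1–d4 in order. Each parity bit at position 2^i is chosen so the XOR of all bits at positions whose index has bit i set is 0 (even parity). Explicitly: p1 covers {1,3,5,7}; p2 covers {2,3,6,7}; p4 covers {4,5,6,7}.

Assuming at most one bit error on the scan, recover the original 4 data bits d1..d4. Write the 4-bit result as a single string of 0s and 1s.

s1 (pos 1,3,5,7): 1⊕0⊕0⊕0 = 1
s2 (pos 2,3,6,7): 1⊕0⊕0⊕0 = 1
s4 (pos 4,5,6,7): 1⊕0⊕0⊕0 = 1
Syndrome s4…s1 = 111 → error at position 7.
Flip position 7: 1101000 → 1101001
Read data bits from positions 3,5,6,7: 0001

0001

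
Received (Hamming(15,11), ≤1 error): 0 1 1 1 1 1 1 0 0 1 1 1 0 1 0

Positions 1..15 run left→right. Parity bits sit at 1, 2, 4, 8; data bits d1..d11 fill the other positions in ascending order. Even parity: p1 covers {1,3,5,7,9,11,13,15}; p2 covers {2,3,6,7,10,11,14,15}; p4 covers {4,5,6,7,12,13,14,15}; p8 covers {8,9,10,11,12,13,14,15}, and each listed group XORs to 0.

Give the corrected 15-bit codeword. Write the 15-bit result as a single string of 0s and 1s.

001111100111010

s1 (pos 1,3,5,7,9,11,13,15): 0⊕1⊕1⊕1⊕0⊕1⊕0⊕0 = 0
s2 (pos 2,3,6,7,10,11,14,15): 1⊕1⊕1⊕1⊕1⊕1⊕1⊕0 = 1
s4 (pos 4,5,6,7,12,13,14,15): 1⊕1⊕1⊕1⊕1⊕0⊕1⊕0 = 0
s8 (pos 8,9,10,11,12,13,14,15): 0⊕0⊕1⊕1⊕1⊕0⊕1⊕0 = 0
Syndrome s8…s1 = 0010 → error at position 2.
Flip position 2: 011111100111010 → 001111100111010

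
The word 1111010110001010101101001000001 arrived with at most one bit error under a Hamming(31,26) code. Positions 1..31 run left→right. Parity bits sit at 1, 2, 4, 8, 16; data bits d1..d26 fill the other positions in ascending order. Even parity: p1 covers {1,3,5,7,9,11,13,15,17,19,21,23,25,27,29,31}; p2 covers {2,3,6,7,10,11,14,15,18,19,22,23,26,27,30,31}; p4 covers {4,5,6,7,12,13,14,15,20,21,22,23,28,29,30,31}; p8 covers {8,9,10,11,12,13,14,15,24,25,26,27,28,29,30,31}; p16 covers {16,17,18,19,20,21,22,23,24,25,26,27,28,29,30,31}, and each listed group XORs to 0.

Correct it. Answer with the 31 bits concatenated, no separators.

s1 (pos 1,3,5,7,9,11,13,15,17,19,21,23,25,27,29,31): 1⊕1⊕0⊕0⊕1⊕0⊕1⊕1⊕1⊕1⊕0⊕0⊕1⊕0⊕0⊕1 = 1
s2 (pos 2,3,6,7,10,11,14,15,18,19,22,23,26,27,30,31): 1⊕1⊕1⊕0⊕0⊕0⊕0⊕1⊕0⊕1⊕1⊕0⊕0⊕0⊕0⊕1 = 1
s4 (pos 4,5,6,7,12,13,14,15,20,21,22,23,28,29,30,31): 1⊕0⊕1⊕0⊕0⊕1⊕0⊕1⊕1⊕0⊕1⊕0⊕0⊕0⊕0⊕1 = 1
s8 (pos 8,9,10,11,12,13,14,15,24,25,26,27,28,29,30,31): 1⊕1⊕0⊕0⊕0⊕1⊕0⊕1⊕0⊕1⊕0⊕0⊕0⊕0⊕0⊕1 = 0
s16 (pos 16,17,18,19,20,21,22,23,24,25,26,27,28,29,30,31): 0⊕1⊕0⊕1⊕1⊕0⊕1⊕0⊕0⊕1⊕0⊕0⊕0⊕0⊕0⊕1 = 0
Syndrome s16…s1 = 00111 → error at position 7.
Flip position 7: 1111010110001010101101001000001 → 1111011110001010101101001000001

1111011110001010101101001000001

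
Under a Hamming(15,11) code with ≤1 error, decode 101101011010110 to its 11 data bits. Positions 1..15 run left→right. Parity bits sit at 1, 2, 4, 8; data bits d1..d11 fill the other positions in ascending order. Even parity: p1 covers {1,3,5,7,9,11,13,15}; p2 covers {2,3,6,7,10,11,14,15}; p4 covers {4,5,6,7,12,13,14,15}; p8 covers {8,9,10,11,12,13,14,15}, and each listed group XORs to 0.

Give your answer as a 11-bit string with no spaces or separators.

10100010110

s1 (pos 1,3,5,7,9,11,13,15): 1⊕1⊕0⊕0⊕1⊕1⊕1⊕0 = 1
s2 (pos 2,3,6,7,10,11,14,15): 0⊕1⊕1⊕0⊕0⊕1⊕1⊕0 = 0
s4 (pos 4,5,6,7,12,13,14,15): 1⊕0⊕1⊕0⊕0⊕1⊕1⊕0 = 0
s8 (pos 8,9,10,11,12,13,14,15): 1⊕1⊕0⊕1⊕0⊕1⊕1⊕0 = 1
Syndrome s8…s1 = 1001 → error at position 9.
Flip position 9: 101101011010110 → 101101010010110
Read data bits from positions 3,5,6,7,9,10,11,12,13,14,15: 10100010110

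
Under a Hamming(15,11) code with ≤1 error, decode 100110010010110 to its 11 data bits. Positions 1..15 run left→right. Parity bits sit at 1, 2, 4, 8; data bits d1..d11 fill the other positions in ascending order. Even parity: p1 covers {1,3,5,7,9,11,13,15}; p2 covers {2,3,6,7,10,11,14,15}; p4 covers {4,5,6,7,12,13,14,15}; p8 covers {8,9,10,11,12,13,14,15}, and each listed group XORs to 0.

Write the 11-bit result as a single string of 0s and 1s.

s1 (pos 1,3,5,7,9,11,13,15): 1⊕0⊕1⊕0⊕0⊕1⊕1⊕0 = 0
s2 (pos 2,3,6,7,10,11,14,15): 0⊕0⊕0⊕0⊕0⊕1⊕1⊕0 = 0
s4 (pos 4,5,6,7,12,13,14,15): 1⊕1⊕0⊕0⊕0⊕1⊕1⊕0 = 0
s8 (pos 8,9,10,11,12,13,14,15): 1⊕0⊕0⊕1⊕0⊕1⊕1⊕0 = 0
Syndrome s8…s1 = 0000 → no error.
Read data bits from positions 3,5,6,7,9,10,11,12,13,14,15: 01000010110

01000010110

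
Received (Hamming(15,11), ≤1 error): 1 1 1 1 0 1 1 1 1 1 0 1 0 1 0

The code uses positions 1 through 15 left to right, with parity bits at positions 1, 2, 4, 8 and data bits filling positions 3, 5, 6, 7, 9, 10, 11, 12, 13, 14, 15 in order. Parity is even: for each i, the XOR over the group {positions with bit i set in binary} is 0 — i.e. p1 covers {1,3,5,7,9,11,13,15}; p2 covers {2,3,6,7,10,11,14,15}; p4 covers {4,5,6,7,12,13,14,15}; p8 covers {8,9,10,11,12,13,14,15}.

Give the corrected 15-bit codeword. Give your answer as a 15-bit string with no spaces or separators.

s1 (pos 1,3,5,7,9,11,13,15): 1⊕1⊕0⊕1⊕1⊕0⊕0⊕0 = 0
s2 (pos 2,3,6,7,10,11,14,15): 1⊕1⊕1⊕1⊕1⊕0⊕1⊕0 = 0
s4 (pos 4,5,6,7,12,13,14,15): 1⊕0⊕1⊕1⊕1⊕0⊕1⊕0 = 1
s8 (pos 8,9,10,11,12,13,14,15): 1⊕1⊕1⊕0⊕1⊕0⊕1⊕0 = 1
Syndrome s8…s1 = 1100 → error at position 12.
Flip position 12: 111101111101010 → 111101111100010

111101111100010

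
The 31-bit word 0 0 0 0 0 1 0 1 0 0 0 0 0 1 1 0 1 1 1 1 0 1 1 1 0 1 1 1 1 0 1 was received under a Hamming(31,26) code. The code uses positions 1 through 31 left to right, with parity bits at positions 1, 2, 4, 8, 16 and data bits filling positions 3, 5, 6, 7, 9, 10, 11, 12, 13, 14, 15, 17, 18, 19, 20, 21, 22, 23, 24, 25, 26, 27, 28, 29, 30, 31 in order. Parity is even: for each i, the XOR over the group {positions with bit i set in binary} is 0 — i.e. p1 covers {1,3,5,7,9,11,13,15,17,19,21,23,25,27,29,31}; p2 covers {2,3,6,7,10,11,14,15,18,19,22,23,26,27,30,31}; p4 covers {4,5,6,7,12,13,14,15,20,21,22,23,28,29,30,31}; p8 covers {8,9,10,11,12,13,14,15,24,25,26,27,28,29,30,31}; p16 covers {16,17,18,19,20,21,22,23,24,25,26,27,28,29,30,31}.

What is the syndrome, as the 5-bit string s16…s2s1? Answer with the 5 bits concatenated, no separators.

s1 (pos 1,3,5,7,9,11,13,15,17,19,21,23,25,27,29,31): 0⊕0⊕0⊕0⊕0⊕0⊕0⊕1⊕1⊕1⊕0⊕1⊕0⊕1⊕1⊕1 = 1
s2 (pos 2,3,6,7,10,11,14,15,18,19,22,23,26,27,30,31): 0⊕0⊕1⊕0⊕0⊕0⊕1⊕1⊕1⊕1⊕1⊕1⊕1⊕1⊕0⊕1 = 0
s4 (pos 4,5,6,7,12,13,14,15,20,21,22,23,28,29,30,31): 0⊕0⊕1⊕0⊕0⊕0⊕1⊕1⊕1⊕0⊕1⊕1⊕1⊕1⊕0⊕1 = 1
s8 (pos 8,9,10,11,12,13,14,15,24,25,26,27,28,29,30,31): 1⊕0⊕0⊕0⊕0⊕0⊕1⊕1⊕1⊕0⊕1⊕1⊕1⊕1⊕0⊕1 = 1
s16 (pos 16,17,18,19,20,21,22,23,24,25,26,27,28,29,30,31): 0⊕1⊕1⊕1⊕1⊕0⊕1⊕1⊕1⊕0⊕1⊕1⊕1⊕1⊕0⊕1 = 0
Syndrome s16…s1 = 01101 → error at position 13.

01101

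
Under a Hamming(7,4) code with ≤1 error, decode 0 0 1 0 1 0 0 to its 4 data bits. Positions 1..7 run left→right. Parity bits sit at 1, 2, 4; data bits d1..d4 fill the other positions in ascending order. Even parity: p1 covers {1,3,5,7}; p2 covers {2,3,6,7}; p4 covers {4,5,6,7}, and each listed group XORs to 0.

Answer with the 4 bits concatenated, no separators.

1110

s1 (pos 1,3,5,7): 0⊕1⊕1⊕0 = 0
s2 (pos 2,3,6,7): 0⊕1⊕0⊕0 = 1
s4 (pos 4,5,6,7): 0⊕1⊕0⊕0 = 1
Syndrome s4…s1 = 110 → error at position 6.
Flip position 6: 0010100 → 0010110
Read data bits from positions 3,5,6,7: 1110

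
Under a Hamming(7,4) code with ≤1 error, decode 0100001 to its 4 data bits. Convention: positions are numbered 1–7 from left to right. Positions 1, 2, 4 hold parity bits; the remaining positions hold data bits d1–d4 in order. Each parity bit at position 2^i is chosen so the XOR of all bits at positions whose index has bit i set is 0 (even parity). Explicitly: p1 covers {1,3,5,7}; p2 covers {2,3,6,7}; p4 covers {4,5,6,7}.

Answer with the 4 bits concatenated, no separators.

0101

s1 (pos 1,3,5,7): 0⊕0⊕0⊕1 = 1
s2 (pos 2,3,6,7): 1⊕0⊕0⊕1 = 0
s4 (pos 4,5,6,7): 0⊕0⊕0⊕1 = 1
Syndrome s4…s1 = 101 → error at position 5.
Flip position 5: 0100001 → 0100101
Read data bits from positions 3,5,6,7: 0101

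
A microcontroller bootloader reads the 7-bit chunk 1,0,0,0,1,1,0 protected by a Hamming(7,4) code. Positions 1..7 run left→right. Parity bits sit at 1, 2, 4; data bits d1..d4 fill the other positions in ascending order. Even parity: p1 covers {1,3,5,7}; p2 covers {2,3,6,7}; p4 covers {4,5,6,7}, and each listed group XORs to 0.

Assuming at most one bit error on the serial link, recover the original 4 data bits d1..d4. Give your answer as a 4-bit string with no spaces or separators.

s1 (pos 1,3,5,7): 1⊕0⊕1⊕0 = 0
s2 (pos 2,3,6,7): 0⊕0⊕1⊕0 = 1
s4 (pos 4,5,6,7): 0⊕1⊕1⊕0 = 0
Syndrome s4…s1 = 010 → error at position 2.
Flip position 2: 1000110 → 1100110
Read data bits from positions 3,5,6,7: 0110

0110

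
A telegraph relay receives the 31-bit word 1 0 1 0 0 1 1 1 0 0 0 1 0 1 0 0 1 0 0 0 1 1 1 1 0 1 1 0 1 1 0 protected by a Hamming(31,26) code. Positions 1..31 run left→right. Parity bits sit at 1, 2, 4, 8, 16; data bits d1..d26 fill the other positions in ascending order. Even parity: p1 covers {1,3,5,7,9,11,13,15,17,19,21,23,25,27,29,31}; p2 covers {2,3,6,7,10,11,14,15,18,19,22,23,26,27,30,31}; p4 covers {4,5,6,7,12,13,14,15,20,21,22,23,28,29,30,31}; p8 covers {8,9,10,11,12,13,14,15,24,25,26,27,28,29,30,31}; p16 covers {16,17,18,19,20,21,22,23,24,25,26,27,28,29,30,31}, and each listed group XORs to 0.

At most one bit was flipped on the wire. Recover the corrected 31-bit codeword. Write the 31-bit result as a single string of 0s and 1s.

1010011100010100100010110110110

s1 (pos 1,3,5,7,9,11,13,15,17,19,21,23,25,27,29,31): 1⊕1⊕0⊕1⊕0⊕0⊕0⊕0⊕1⊕0⊕1⊕1⊕0⊕1⊕1⊕0 = 0
s2 (pos 2,3,6,7,10,11,14,15,18,19,22,23,26,27,30,31): 0⊕1⊕1⊕1⊕0⊕0⊕1⊕0⊕0⊕0⊕1⊕1⊕1⊕1⊕1⊕0 = 1
s4 (pos 4,5,6,7,12,13,14,15,20,21,22,23,28,29,30,31): 0⊕0⊕1⊕1⊕1⊕0⊕1⊕0⊕0⊕1⊕1⊕1⊕0⊕1⊕1⊕0 = 1
s8 (pos 8,9,10,11,12,13,14,15,24,25,26,27,28,29,30,31): 1⊕0⊕0⊕0⊕1⊕0⊕1⊕0⊕1⊕0⊕1⊕1⊕0⊕1⊕1⊕0 = 0
s16 (pos 16,17,18,19,20,21,22,23,24,25,26,27,28,29,30,31): 0⊕1⊕0⊕0⊕0⊕1⊕1⊕1⊕1⊕0⊕1⊕1⊕0⊕1⊕1⊕0 = 1
Syndrome s16…s1 = 10110 → error at position 22.
Flip position 22: 1010011100010100100011110110110 → 1010011100010100100010110110110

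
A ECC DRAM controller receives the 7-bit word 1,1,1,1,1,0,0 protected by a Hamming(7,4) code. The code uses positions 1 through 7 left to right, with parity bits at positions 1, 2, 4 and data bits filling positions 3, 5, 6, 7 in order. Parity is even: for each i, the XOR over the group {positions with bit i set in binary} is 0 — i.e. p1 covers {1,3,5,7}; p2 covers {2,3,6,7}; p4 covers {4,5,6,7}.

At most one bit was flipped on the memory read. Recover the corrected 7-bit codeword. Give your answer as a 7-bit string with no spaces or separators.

0111100

s1 (pos 1,3,5,7): 1⊕1⊕1⊕0 = 1
s2 (pos 2,3,6,7): 1⊕1⊕0⊕0 = 0
s4 (pos 4,5,6,7): 1⊕1⊕0⊕0 = 0
Syndrome s4…s1 = 001 → error at position 1.
Flip position 1: 1111100 → 0111100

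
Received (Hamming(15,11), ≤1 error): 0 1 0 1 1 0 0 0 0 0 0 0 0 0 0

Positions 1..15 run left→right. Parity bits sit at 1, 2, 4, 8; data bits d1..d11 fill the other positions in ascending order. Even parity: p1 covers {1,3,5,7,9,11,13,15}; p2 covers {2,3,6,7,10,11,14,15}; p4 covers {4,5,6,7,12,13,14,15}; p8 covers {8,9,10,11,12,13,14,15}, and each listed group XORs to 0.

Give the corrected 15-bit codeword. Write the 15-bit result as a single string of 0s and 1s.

s1 (pos 1,3,5,7,9,11,13,15): 0⊕0⊕1⊕0⊕0⊕0⊕0⊕0 = 1
s2 (pos 2,3,6,7,10,11,14,15): 1⊕0⊕0⊕0⊕0⊕0⊕0⊕0 = 1
s4 (pos 4,5,6,7,12,13,14,15): 1⊕1⊕0⊕0⊕0⊕0⊕0⊕0 = 0
s8 (pos 8,9,10,11,12,13,14,15): 0⊕0⊕0⊕0⊕0⊕0⊕0⊕0 = 0
Syndrome s8…s1 = 0011 → error at position 3.
Flip position 3: 010110000000000 → 011110000000000

011110000000000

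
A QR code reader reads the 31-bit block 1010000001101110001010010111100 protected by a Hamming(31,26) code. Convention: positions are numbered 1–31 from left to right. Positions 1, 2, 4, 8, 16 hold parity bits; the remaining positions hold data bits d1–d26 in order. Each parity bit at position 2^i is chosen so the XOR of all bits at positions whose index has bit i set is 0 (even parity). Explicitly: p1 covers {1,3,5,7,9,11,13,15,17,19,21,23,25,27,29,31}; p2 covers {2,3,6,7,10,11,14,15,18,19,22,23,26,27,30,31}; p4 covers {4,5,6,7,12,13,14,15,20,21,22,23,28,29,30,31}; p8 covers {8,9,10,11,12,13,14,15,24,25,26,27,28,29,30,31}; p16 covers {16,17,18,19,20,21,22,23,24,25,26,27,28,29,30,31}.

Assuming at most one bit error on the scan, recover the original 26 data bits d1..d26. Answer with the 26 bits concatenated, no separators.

s1 (pos 1,3,5,7,9,11,13,15,17,19,21,23,25,27,29,31): 1⊕1⊕0⊕0⊕0⊕1⊕1⊕1⊕0⊕1⊕1⊕0⊕0⊕1⊕1⊕0 = 1
s2 (pos 2,3,6,7,10,11,14,15,18,19,22,23,26,27,30,31): 0⊕1⊕0⊕0⊕1⊕1⊕1⊕1⊕0⊕1⊕0⊕0⊕1⊕1⊕0⊕0 = 0
s4 (pos 4,5,6,7,12,13,14,15,20,21,22,23,28,29,30,31): 0⊕0⊕0⊕0⊕0⊕1⊕1⊕1⊕0⊕1⊕0⊕0⊕1⊕1⊕0⊕0 = 0
s8 (pos 8,9,10,11,12,13,14,15,24,25,26,27,28,29,30,31): 0⊕0⊕1⊕1⊕0⊕1⊕1⊕1⊕1⊕0⊕1⊕1⊕1⊕1⊕0⊕0 = 0
s16 (pos 16,17,18,19,20,21,22,23,24,25,26,27,28,29,30,31): 0⊕0⊕0⊕1⊕0⊕1⊕0⊕0⊕1⊕0⊕1⊕1⊕1⊕1⊕0⊕0 = 1
Syndrome s16…s1 = 10001 → error at position 17.
Flip position 17: 1010000001101110001010010111100 → 1010000001101110101010010111100
Read data bits from positions 3,5,6,7,9,10,11,12,13,14,15,17,18,19,20,21,22,23,24,25,26,27,28,29,30,31: 10000110111101010010111100

10000110111101010010111100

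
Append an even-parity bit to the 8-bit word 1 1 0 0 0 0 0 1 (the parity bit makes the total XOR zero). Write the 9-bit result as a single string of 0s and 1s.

XOR of the 8 data bits: 1⊕1⊕0⊕0⊕0⊕0⊕0⊕1 = 1
Parity bit = 1 (so all 9 bits XOR to 0).

110000011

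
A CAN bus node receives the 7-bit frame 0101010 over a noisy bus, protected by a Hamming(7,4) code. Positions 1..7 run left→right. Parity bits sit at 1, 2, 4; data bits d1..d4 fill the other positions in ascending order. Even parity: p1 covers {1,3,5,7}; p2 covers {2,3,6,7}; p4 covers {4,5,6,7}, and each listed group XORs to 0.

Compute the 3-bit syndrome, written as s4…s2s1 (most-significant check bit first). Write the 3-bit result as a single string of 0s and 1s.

000

s1 (pos 1,3,5,7): 0⊕0⊕0⊕0 = 0
s2 (pos 2,3,6,7): 1⊕0⊕1⊕0 = 0
s4 (pos 4,5,6,7): 1⊕0⊕1⊕0 = 0
Syndrome s4…s1 = 000 → no error.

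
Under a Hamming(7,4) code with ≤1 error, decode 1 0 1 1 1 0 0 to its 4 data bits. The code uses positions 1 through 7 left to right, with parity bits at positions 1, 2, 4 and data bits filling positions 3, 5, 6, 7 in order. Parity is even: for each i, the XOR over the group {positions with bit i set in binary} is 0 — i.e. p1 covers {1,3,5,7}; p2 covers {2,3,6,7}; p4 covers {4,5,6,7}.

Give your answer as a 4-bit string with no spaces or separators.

0100

s1 (pos 1,3,5,7): 1⊕1⊕1⊕0 = 1
s2 (pos 2,3,6,7): 0⊕1⊕0⊕0 = 1
s4 (pos 4,5,6,7): 1⊕1⊕0⊕0 = 0
Syndrome s4…s1 = 011 → error at position 3.
Flip position 3: 1011100 → 1001100
Read data bits from positions 3,5,6,7: 0100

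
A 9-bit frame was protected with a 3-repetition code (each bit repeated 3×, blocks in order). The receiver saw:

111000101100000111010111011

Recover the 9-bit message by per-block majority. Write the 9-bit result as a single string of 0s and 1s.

101001011

Block 1 (111): 3 ones → 1
Block 2 (000): 0 ones → 0
Block 3 (101): 2 ones → 1
Block 4 (100): 1 one → 0
Block 5 (000): 0 ones → 0
Block 6 (111): 3 ones → 1
Block 7 (010): 1 one → 0
Block 8 (111): 3 ones → 1
Block 9 (011): 2 ones → 1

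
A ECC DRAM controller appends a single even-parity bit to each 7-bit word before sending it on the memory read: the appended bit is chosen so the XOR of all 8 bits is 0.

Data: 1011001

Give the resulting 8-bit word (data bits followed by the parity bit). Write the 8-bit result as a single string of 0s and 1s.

10110010

XOR of the 7 data bits: 1⊕0⊕1⊕1⊕0⊕0⊕1 = 0
Parity bit = 0 (so all 8 bits XOR to 0).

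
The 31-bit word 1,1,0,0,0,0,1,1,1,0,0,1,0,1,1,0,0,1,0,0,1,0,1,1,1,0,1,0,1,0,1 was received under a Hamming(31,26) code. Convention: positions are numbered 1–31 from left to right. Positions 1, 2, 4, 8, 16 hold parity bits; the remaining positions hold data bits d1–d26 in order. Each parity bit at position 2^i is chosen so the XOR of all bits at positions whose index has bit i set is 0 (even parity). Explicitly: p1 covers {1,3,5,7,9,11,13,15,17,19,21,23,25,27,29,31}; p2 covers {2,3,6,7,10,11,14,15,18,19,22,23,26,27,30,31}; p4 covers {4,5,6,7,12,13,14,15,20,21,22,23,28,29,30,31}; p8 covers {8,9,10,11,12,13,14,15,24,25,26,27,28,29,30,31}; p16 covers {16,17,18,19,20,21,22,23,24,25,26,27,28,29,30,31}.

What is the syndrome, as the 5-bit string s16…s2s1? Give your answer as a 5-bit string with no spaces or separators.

00000

s1 (pos 1,3,5,7,9,11,13,15,17,19,21,23,25,27,29,31): 1⊕0⊕0⊕1⊕1⊕0⊕0⊕1⊕0⊕0⊕1⊕1⊕1⊕1⊕1⊕1 = 0
s2 (pos 2,3,6,7,10,11,14,15,18,19,22,23,26,27,30,31): 1⊕0⊕0⊕1⊕0⊕0⊕1⊕1⊕1⊕0⊕0⊕1⊕0⊕1⊕0⊕1 = 0
s4 (pos 4,5,6,7,12,13,14,15,20,21,22,23,28,29,30,31): 0⊕0⊕0⊕1⊕1⊕0⊕1⊕1⊕0⊕1⊕0⊕1⊕0⊕1⊕0⊕1 = 0
s8 (pos 8,9,10,11,12,13,14,15,24,25,26,27,28,29,30,31): 1⊕1⊕0⊕0⊕1⊕0⊕1⊕1⊕1⊕1⊕0⊕1⊕0⊕1⊕0⊕1 = 0
s16 (pos 16,17,18,19,20,21,22,23,24,25,26,27,28,29,30,31): 0⊕0⊕1⊕0⊕0⊕1⊕0⊕1⊕1⊕1⊕0⊕1⊕0⊕1⊕0⊕1 = 0
Syndrome s16…s1 = 00000 → no error.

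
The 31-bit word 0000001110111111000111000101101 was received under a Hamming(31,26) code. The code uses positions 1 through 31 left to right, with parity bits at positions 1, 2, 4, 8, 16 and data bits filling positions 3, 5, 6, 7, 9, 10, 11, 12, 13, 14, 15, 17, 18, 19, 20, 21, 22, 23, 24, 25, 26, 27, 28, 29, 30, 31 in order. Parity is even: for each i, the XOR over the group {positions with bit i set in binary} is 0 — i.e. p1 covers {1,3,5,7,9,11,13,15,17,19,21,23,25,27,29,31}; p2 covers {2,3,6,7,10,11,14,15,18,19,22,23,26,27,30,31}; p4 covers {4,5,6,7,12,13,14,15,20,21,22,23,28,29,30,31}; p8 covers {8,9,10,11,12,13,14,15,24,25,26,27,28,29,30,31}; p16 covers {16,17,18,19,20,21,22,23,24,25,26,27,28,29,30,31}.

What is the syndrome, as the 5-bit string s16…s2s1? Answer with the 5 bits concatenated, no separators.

s1 (pos 1,3,5,7,9,11,13,15,17,19,21,23,25,27,29,31): 0⊕0⊕0⊕1⊕1⊕1⊕1⊕1⊕0⊕0⊕1⊕0⊕0⊕0⊕1⊕1 = 0
s2 (pos 2,3,6,7,10,11,14,15,18,19,22,23,26,27,30,31): 0⊕0⊕0⊕1⊕0⊕1⊕1⊕1⊕0⊕0⊕1⊕0⊕1⊕0⊕0⊕1 = 1
s4 (pos 4,5,6,7,12,13,14,15,20,21,22,23,28,29,30,31): 0⊕0⊕0⊕1⊕1⊕1⊕1⊕1⊕1⊕1⊕1⊕0⊕1⊕1⊕0⊕1 = 1
s8 (pos 8,9,10,11,12,13,14,15,24,25,26,27,28,29,30,31): 1⊕1⊕0⊕1⊕1⊕1⊕1⊕1⊕0⊕0⊕1⊕0⊕1⊕1⊕0⊕1 = 1
s16 (pos 16,17,18,19,20,21,22,23,24,25,26,27,28,29,30,31): 1⊕0⊕0⊕0⊕1⊕1⊕1⊕0⊕0⊕0⊕1⊕0⊕1⊕1⊕0⊕1 = 0
Syndrome s16…s1 = 01110 → error at position 14.

01110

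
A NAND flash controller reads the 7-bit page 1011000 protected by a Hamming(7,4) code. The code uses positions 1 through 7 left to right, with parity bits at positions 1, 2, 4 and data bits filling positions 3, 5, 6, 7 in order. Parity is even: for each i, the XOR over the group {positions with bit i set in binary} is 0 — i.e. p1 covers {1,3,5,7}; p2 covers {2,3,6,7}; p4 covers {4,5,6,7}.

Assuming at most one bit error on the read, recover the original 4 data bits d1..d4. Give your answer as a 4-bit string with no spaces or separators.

1010

s1 (pos 1,3,5,7): 1⊕1⊕0⊕0 = 0
s2 (pos 2,3,6,7): 0⊕1⊕0⊕0 = 1
s4 (pos 4,5,6,7): 1⊕0⊕0⊕0 = 1
Syndrome s4…s1 = 110 → error at position 6.
Flip position 6: 1011000 → 1011010
Read data bits from positions 3,5,6,7: 1010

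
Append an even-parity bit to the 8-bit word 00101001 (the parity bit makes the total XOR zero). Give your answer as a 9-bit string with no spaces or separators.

XOR of the 8 data bits: 0⊕0⊕1⊕0⊕1⊕0⊕0⊕1 = 1
Parity bit = 1 (so all 9 bits XOR to 0).

001010011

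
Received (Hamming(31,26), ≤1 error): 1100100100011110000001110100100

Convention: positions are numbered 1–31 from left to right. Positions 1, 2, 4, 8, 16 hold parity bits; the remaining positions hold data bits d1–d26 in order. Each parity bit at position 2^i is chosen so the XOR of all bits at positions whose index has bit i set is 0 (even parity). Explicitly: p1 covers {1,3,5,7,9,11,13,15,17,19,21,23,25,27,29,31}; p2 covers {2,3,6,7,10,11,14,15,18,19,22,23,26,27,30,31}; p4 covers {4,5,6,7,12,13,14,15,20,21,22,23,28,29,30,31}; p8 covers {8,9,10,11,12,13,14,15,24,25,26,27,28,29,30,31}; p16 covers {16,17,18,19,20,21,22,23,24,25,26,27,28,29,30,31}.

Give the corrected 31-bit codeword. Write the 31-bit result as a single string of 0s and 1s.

1100100100011111000001110100100

s1 (pos 1,3,5,7,9,11,13,15,17,19,21,23,25,27,29,31): 1⊕0⊕1⊕0⊕0⊕0⊕1⊕1⊕0⊕0⊕0⊕1⊕0⊕0⊕1⊕0 = 0
s2 (pos 2,3,6,7,10,11,14,15,18,19,22,23,26,27,30,31): 1⊕0⊕0⊕0⊕0⊕0⊕1⊕1⊕0⊕0⊕1⊕1⊕1⊕0⊕0⊕0 = 0
s4 (pos 4,5,6,7,12,13,14,15,20,21,22,23,28,29,30,31): 0⊕1⊕0⊕0⊕1⊕1⊕1⊕1⊕0⊕0⊕1⊕1⊕0⊕1⊕0⊕0 = 0
s8 (pos 8,9,10,11,12,13,14,15,24,25,26,27,28,29,30,31): 1⊕0⊕0⊕0⊕1⊕1⊕1⊕1⊕1⊕0⊕1⊕0⊕0⊕1⊕0⊕0 = 0
s16 (pos 16,17,18,19,20,21,22,23,24,25,26,27,28,29,30,31): 0⊕0⊕0⊕0⊕0⊕0⊕1⊕1⊕1⊕0⊕1⊕0⊕0⊕1⊕0⊕0 = 1
Syndrome s16…s1 = 10000 → error at position 16.
Flip position 16: 1100100100011110000001110100100 → 1100100100011111000001110100100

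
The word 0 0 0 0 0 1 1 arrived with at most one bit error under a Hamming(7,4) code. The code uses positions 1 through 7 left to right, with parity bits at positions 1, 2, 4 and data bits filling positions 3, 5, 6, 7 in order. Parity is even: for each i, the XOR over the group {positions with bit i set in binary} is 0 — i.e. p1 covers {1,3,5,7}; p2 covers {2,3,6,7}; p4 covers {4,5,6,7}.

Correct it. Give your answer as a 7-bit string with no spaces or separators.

1000011

s1 (pos 1,3,5,7): 0⊕0⊕0⊕1 = 1
s2 (pos 2,3,6,7): 0⊕0⊕1⊕1 = 0
s4 (pos 4,5,6,7): 0⊕0⊕1⊕1 = 0
Syndrome s4…s1 = 001 → error at position 1.
Flip position 1: 0000011 → 1000011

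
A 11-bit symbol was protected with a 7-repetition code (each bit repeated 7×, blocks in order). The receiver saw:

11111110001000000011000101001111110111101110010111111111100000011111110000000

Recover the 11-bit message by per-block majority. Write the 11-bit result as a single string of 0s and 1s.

10001111010

Block 1 (1111111): 7 ones → 1
Block 2 (0001000): 1 one → 0
Block 3 (0000110): 2 ones → 0
Block 4 (0010100): 2 ones → 0
Block 5 (1111110): 6 ones → 1
Block 6 (1111011): 6 ones → 1
Block 7 (1001011): 4 ones → 1
Block 8 (1111111): 7 ones → 1
Block 9 (1000000): 1 one → 0
Block 10 (1111111): 7 ones → 1
Block 11 (0000000): 0 ones → 0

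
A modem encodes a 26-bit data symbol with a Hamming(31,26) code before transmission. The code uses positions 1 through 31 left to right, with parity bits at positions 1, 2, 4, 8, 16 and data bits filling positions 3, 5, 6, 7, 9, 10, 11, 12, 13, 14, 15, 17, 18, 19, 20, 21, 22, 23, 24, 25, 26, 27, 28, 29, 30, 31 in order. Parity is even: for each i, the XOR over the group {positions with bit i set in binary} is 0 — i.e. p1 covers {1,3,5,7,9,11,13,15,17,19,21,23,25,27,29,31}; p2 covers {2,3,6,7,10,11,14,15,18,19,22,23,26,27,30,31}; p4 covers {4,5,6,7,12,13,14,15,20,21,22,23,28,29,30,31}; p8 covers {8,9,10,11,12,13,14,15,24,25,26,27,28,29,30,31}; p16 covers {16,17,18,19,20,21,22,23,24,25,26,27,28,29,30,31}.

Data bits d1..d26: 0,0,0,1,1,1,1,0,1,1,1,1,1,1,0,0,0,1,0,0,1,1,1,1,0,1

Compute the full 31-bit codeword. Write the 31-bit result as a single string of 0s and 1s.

Place data at non-parity positions: p1 p2 0 p4 0 0 1 p8 1 1 1 0 1 1 1 p16 1 1 1 0 0 0 1 0 0 1 1 1 1 0 1
p1 (pos 1,3,5,7,9,11,13,15,17,19,21,23,25,27,29,31): XOR of data positions = 0⊕0⊕1⊕1⊕1⊕1⊕1⊕1⊕1⊕0⊕1⊕0⊕1⊕1⊕1 = 1
p2 (pos 2,3,6,7,10,11,14,15,18,19,22,23,26,27,30,31): XOR of data positions = 0⊕0⊕1⊕1⊕1⊕1⊕1⊕1⊕1⊕0⊕1⊕1⊕1⊕0⊕1 = 1
p4 (pos 4,5,6,7,12,13,14,15,20,21,22,23,28,29,30,31): XOR of data positions = 0⊕0⊕1⊕0⊕1⊕1⊕1⊕0⊕0⊕0⊕1⊕1⊕1⊕0⊕1 = 0
p8 (pos 8,9,10,11,12,13,14,15,24,25,26,27,28,29,30,31): XOR of data positions = 1⊕1⊕1⊕0⊕1⊕1⊕1⊕0⊕0⊕1⊕1⊕1⊕1⊕0⊕1 = 1
p16 (pos 16,17,18,19,20,21,22,23,24,25,26,27,28,29,30,31): XOR of data positions = 1⊕1⊕1⊕0⊕0⊕0⊕1⊕0⊕0⊕1⊕1⊕1⊕1⊕0⊕1 = 1
Codeword: 1100001111101111111000100111101

1100001111101111111000100111101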